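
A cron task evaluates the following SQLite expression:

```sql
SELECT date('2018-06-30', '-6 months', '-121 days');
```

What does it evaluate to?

Adding -6 months to 2018-06-30 gives 2017-12-30.
Applying '-121 days' to 2017-12-30: counting 121 days back gives 2017-08-31.

2017-08-31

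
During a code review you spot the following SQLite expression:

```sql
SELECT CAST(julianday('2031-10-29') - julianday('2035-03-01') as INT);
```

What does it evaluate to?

2 days remain in October 2031 after the 29th (31 − 29).
Full months from November 2031 through February 2035 contribute their day counts.
Then 1 day into March 2035.
Total: 2 + 30 + 31 + 31 + 29 + 31 + 30 + 31 + 30 + 31 + 31 + 30 + 31 + 30 + 31 + 31 + 28 + 31 + 30 + 31 + 30 + 31 + 31 + 30 + 31 + 30 + 31 + 31 + 28 + 31 + 30 + 31 + 30 + 31 + 31 + 30 + 31 + 30 + 31 + 31 + 28 + 1 = 1219.
The subtraction is earlier − later, so the result is −1219 → -1219.

-1219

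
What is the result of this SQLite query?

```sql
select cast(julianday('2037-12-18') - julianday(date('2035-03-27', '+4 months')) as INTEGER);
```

875

Adding +4 months to 2035-03-27 gives 2035-07-27.
4 days remain in July 2035 after the 27th (31 − 27).
Full months from August 2035 through November 2037 contribute their day counts.
Then 18 days into December 2037.
Total: 4 + 31 + 30 + 31 + 30 + 31 + 31 + 29 + 31 + 30 + 31 + 30 + 31 + 31 + 30 + 31 + 30 + 31 + 31 + 28 + 31 + 30 + 31 + 30 + 31 + 31 + 30 + 31 + 30 + 18 = 875.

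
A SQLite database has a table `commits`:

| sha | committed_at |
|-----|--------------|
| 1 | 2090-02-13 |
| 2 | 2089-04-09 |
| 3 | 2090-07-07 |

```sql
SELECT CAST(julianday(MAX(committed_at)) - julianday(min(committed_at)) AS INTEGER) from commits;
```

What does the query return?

MIN = 2089-04-09, MAX = 2090-07-07.
21 days remain in April 2089 after the 9th (30 − 9).
Full months from May 2089 through June 2090 contribute their day counts.
Then 7 days into July 2090.
Total: 21 + 31 + 30 + 31 + 31 + 30 + 31 + 30 + 31 + 31 + 28 + 31 + 30 + 31 + 30 + 7 = 454.

454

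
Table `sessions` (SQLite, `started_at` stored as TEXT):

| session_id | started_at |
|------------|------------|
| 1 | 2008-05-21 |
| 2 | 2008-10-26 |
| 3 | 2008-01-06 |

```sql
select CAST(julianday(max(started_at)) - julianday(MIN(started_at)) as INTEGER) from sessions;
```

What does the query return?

MIN = 2008-01-06, MAX = 2008-10-26.
25 days remain in January 2008 after the 6th (31 − 6).
Full months from February 2008 through September 2008 contribute their day counts.
Then 26 days into October 2008.
Total: 25 + 29 + 31 + 30 + 31 + 30 + 31 + 31 + 30 + 26 = 294.

294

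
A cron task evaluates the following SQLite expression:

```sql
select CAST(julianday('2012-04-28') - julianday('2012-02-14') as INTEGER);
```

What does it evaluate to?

15 days remain in February 2012 after the 14th (29 − 14).
March 2012: 31 days.
Then 28 days into April 2012.
Total: 15 + 31 + 28 = 74.

74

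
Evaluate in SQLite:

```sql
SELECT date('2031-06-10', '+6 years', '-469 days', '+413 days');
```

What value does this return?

2037-04-15

Adding +6 years to 2031-06-10 gives 2037-06-10.
Applying '-469 days' to 2037-06-10: counting 469 days back gives 2036-02-27.
Applying '+413 days' to 2036-02-27: counting 413 days forward gives 2037-04-15.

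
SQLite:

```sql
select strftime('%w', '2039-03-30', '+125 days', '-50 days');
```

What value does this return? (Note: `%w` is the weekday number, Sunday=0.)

First apply '+125 days', '-50 days': 2039-03-30 → 2039-06-13.
2039-06-13 is a Monday; with Sunday=0 that is 1.

1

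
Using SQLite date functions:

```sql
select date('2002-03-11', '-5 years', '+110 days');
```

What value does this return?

1997-06-29

Adding -5 years to 2002-03-11 gives 1997-03-11.
Applying '+110 days' to 1997-03-11: counting 110 days forward gives 1997-06-29.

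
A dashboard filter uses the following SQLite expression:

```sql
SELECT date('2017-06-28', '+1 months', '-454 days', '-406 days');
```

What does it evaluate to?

Adding +1 month to 2017-06-28 gives 2017-07-28.
Applying '-454 days' to 2017-07-28: counting 454 days back gives 2016-04-30.
Applying '-406 days' to 2016-04-30: counting 406 days back gives 2015-03-21.

2015-03-21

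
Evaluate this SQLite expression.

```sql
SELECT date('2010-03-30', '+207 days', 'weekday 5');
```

Applying '+207 days' to 2010-03-30: counting 207 days forward gives 2010-10-23.
`weekday 5` advances to the next Friday; 2010-10-23 is a Saturday, so it moves forward to 2010-10-29.

2010-10-29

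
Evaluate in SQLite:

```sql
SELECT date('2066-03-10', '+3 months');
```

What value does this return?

Adding +3 months to 2066-03-10 gives 2066-06-10.

2066-06-10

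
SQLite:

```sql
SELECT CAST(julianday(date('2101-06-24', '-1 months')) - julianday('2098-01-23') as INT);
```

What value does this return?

1216

Adding -1 month to 2101-06-24 gives 2101-05-24.
8 days remain in January 2098 after the 23rd (31 − 23).
Full months from February 2098 through April 2101 contribute their day counts.
Then 24 days into May 2101.
Total: 8 + 28 + 31 + 30 + 31 + 30 + 31 + 31 + 30 + 31 + 30 + 31 + 31 + 28 + 31 + 30 + 31 + 30 + 31 + 31 + 30 + 31 + 30 + 31 + 31 + 28 + 31 + 30 + 31 + 30 + 31 + 31 + 30 + 31 + 30 + 31 + 31 + 28 + 31 + 30 + 24 = 1216.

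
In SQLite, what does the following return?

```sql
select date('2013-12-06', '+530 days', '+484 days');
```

Applying '+530 days' to 2013-12-06: counting 530 days forward gives 2015-05-20.
Applying '+484 days' to 2015-05-20: counting 484 days forward gives 2016-09-15.

2016-09-15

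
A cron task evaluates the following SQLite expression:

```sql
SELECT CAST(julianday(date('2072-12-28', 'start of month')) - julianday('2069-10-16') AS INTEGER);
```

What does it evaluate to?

1142

`start of month` rewinds 2072-12-28 to 2072-12-01.
15 days remain in October 2069 after the 16th (31 − 16).
Full months from November 2069 through November 2072 contribute their day counts.
Then 1 day into December 2072.
Total: 15 + 30 + 31 + 31 + 28 + 31 + 30 + 31 + 30 + 31 + 31 + 30 + 31 + 30 + 31 + 31 + 28 + 31 + 30 + 31 + 30 + 31 + 31 + 30 + 31 + 30 + 31 + 31 + 29 + 31 + 30 + 31 + 30 + 31 + 31 + 30 + 31 + 30 + 1 = 1142.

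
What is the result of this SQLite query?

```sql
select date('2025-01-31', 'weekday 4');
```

2025-02-06

`weekday 4` advances to the next Thursday; 2025-01-31 is a Friday, so it moves forward to 2025-02-06.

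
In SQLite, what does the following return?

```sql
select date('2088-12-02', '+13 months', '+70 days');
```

Adding +13 months to 2088-12-02 gives 2090-01-02.
Applying '+70 days' to 2090-01-02: counting 70 days forward gives 2090-03-13.

2090-03-13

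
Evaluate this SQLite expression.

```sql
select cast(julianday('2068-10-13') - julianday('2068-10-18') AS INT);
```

Both dates are in October 2068: 18 − 13 = 5.
The subtraction is earlier − later, so the result is −5 → -5.

-5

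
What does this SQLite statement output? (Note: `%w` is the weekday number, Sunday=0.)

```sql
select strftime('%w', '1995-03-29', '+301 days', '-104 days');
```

4

First apply '+301 days', '-104 days': 1995-03-29 → 1995-10-12.
1995-10-12 is a Thursday; with Sunday=0 that is 4.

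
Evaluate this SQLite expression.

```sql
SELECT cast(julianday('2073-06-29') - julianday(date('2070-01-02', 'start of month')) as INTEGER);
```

`start of month` rewinds 2070-01-02 to 2070-01-01.
30 days remain in January 2070 after the 1st (31 − 1).
Full months from February 2070 through May 2073 contribute their day counts.
Then 29 days into June 2073.
Total: 30 + 28 + 31 + 30 + 31 + 30 + 31 + 31 + 30 + 31 + 30 + 31 + 31 + 28 + 31 + 30 + 31 + 30 + 31 + 31 + 30 + 31 + 30 + 31 + 31 + 29 + 31 + 30 + 31 + 30 + 31 + 31 + 30 + 31 + 30 + 31 + 31 + 28 + 31 + 30 + 31 + 29 = 1275.

1275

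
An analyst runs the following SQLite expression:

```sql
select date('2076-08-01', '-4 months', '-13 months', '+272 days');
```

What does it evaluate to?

2075-11-28

Adding -4 months to 2076-08-01 gives 2076-04-01.
Adding -13 months to 2076-04-01 gives 2075-03-01.
Applying '+272 days' to 2075-03-01: counting 272 days forward gives 2075-11-28.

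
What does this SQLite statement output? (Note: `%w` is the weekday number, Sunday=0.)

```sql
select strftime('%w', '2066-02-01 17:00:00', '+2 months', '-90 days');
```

5

First apply '+2 months', '-90 days': 2066-02-01 17:00:00 → 2066-01-01 17:00:00.
2066-01-01 is a Friday; with Sunday=0 that is 5.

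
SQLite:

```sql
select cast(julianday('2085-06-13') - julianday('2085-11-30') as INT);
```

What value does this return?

17 days remain in June 2085 after the 13th (30 − 13).
July 2085: 31 days.
August 2085: 31 days.
September 2085: 30 days.
October 2085: 31 days.
Then 30 days into November 2085.
Total: 17 + 31 + 31 + 30 + 31 + 30 = 170.
The subtraction is earlier − later, so the result is −170 → -170.

-170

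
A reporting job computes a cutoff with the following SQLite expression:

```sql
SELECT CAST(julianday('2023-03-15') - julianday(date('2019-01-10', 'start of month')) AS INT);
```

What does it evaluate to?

`start of month` rewinds 2019-01-10 to 2019-01-01.
30 days remain in January 2019 after the 1st (31 − 1).
Full months from February 2019 through February 2023 contribute their day counts.
Then 15 days into March 2023.
Total: 30 + 28 + 31 + 30 + 31 + 30 + 31 + 31 + 30 + 31 + 30 + 31 + 31 + 29 + 31 + 30 + 31 + 30 + 31 + 31 + 30 + 31 + 30 + 31 + 31 + 28 + 31 + 30 + 31 + 30 + 31 + 31 + 30 + 31 + 30 + 31 + 31 + 28 + 31 + 30 + 31 + 30 + 31 + 31 + 30 + 31 + 30 + 31 + 31 + 28 + 15 = 1534.

1534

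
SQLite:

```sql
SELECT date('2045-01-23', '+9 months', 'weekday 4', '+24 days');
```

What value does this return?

2045-11-19

Adding +9 months to 2045-01-23 gives 2045-10-23.
`weekday 4` advances to the next Thursday; 2045-10-23 is a Monday, so it moves forward to 2045-10-26.
October 2045 has 31 days; 5 remain after the 26th, so 6 days reach 2045-11-01.
Advancing 18 more days within November lands on 2045-11-19.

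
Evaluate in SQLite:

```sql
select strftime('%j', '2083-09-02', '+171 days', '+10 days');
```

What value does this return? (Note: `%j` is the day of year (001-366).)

First apply '+171 days', '+10 days': 2083-09-02 → 2084-03-01.
Day-of-year for 2084-03-01: days since 2084-01-01 inclusive = 61, zero-padded to 061.

061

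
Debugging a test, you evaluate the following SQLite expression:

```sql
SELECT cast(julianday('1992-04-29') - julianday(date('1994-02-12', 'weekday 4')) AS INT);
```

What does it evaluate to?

`weekday 4` advances to the next Thursday; 1994-02-12 is a Saturday, so it moves forward to 1994-02-17.
1 day remains in April 1992 after the 29th (30 − 29).
Full months from May 1992 through January 1994 contribute their day counts.
Then 17 days into February 1994.
Total: 1 + 31 + 30 + 31 + 31 + 30 + 31 + 30 + 31 + 31 + 28 + 31 + 30 + 31 + 30 + 31 + 31 + 30 + 31 + 30 + 31 + 31 + 17 = 659.
The subtraction is earlier − later, so the result is −659 → -659.

-659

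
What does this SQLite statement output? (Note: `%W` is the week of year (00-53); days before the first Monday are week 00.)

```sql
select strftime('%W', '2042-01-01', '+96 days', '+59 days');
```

First apply '+96 days', '+59 days': 2042-01-01 → 2042-06-05.
2042-06-05 is a Thursday. SQLite's %W counts Mondays since the year started; the result is 22.

22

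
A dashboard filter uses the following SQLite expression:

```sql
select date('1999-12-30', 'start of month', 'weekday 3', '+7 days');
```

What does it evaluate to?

`start of month` rewinds 1999-12-30 to 1999-12-01.
`weekday 3` advances to the next Wednesday; 1999-12-01 is already a Wednesday, so it stays at 1999-12-01.
Advancing 7 more days within December lands on 1999-12-08.

1999-12-08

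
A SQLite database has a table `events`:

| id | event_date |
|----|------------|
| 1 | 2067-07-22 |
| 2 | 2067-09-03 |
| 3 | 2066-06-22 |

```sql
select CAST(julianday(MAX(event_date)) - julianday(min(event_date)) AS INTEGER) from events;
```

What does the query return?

MIN = 2066-06-22, MAX = 2067-09-03.
8 days remain in June 2066 after the 22nd (30 − 22).
Full months from July 2066 through August 2067 contribute their day counts.
Then 3 days into September 2067.
Total: 8 + 31 + 31 + 30 + 31 + 30 + 31 + 31 + 28 + 31 + 30 + 31 + 30 + 31 + 31 + 3 = 438.

438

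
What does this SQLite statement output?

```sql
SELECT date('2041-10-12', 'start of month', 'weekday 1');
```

`start of month` rewinds 2041-10-12 to 2041-10-01.
`weekday 1` advances to the next Monday; 2041-10-01 is a Tuesday, so it moves forward to 2041-10-07.

2041-10-07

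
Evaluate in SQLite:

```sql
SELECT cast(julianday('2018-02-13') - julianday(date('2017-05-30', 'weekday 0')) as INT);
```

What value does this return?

`weekday 0` advances to the next Sunday; 2017-05-30 is a Tuesday, so it moves forward to 2017-06-04.
26 days remain in June 2017 after the 4th (30 − 4).
Full months from July 2017 through January 2018 contribute their day counts.
Then 13 days into February 2018.
Total: 26 + 31 + 31 + 30 + 31 + 30 + 31 + 31 + 13 = 254.

254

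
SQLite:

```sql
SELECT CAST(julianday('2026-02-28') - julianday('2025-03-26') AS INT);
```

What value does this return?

339

5 days remain in March 2025 after the 26th (31 − 26).
Full months from April 2025 through January 2026 contribute their day counts.
Then 28 days into February 2026.
Total: 5 + 30 + 31 + 30 + 31 + 31 + 30 + 31 + 30 + 31 + 31 + 28 = 339.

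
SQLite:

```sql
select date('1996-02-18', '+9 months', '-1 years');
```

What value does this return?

Adding +9 months to 1996-02-18 gives 1996-11-18.
Adding -1 year to 1996-11-18 gives 1995-11-18.

1995-11-18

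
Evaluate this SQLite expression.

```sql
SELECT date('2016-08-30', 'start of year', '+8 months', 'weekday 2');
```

`start of year` rewinds 2016-08-30 to 2016-01-01.
Adding +8 months to 2016-01-01 gives 2016-09-01.
`weekday 2` advances to the next Tuesday; 2016-09-01 is a Thursday, so it moves forward to 2016-09-06.

2016-09-06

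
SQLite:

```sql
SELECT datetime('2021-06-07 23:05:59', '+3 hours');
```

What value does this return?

+3 hours from 2021-06-07 23:05:59 is 2021-06-08 02:05:59 (crosses midnight).

2021-06-08 02:05:59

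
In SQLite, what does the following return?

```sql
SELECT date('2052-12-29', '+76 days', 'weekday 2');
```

2053-03-18

Applying '+76 days' to 2052-12-29: counting 76 days forward gives 2053-03-15.
`weekday 2` advances to the next Tuesday; 2053-03-15 is a Saturday, so it moves forward to 2053-03-18.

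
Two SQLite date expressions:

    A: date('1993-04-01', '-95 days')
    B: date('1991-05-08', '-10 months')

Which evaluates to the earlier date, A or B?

B

A = 1992-12-27.
B = 1990-07-08.
B is earlier.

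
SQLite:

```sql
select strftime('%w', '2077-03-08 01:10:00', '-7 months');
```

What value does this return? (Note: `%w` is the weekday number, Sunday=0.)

6

First apply '-7 months': 2077-03-08 01:10:00 → 2076-08-08 01:10:00.
2076-08-08 is a Saturday; with Sunday=0 that is 6.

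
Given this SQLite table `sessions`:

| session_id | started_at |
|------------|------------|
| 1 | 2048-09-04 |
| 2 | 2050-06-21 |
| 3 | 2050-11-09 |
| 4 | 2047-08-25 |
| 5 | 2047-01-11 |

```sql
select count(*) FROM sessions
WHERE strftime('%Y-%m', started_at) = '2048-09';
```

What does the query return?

Rows with year-month 2048-09: 2048-09-04 → 1.

1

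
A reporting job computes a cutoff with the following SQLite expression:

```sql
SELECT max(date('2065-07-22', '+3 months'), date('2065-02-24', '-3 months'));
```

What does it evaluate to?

date('2065-07-22', '+3 months') → 2065-10-22.
date('2065-02-24', '-3 months') → 2064-11-24.
Later of the two is 2065-10-22.

2065-10-22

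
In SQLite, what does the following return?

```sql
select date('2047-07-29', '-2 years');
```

Adding -2 years to 2047-07-29 gives 2045-07-29.

2045-07-29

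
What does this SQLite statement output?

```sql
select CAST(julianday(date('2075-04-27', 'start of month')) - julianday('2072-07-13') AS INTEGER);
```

`start of month` rewinds 2075-04-27 to 2075-04-01.
18 days remain in July 2072 after the 13th (31 − 13).
Full months from August 2072 through March 2075 contribute their day counts.
Then 1 day into April 2075.
Total: 18 + 31 + 30 + 31 + 30 + 31 + 31 + 28 + 31 + 30 + 31 + 30 + 31 + 31 + 30 + 31 + 30 + 31 + 31 + 28 + 31 + 30 + 31 + 30 + 31 + 31 + 30 + 31 + 30 + 31 + 31 + 28 + 31 + 1 = 992.

992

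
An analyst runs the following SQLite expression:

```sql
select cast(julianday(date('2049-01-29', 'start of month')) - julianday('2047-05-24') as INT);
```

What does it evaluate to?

`start of month` rewinds 2049-01-29 to 2049-01-01.
7 days remain in May 2047 after the 24th (31 − 24).
Full months from June 2047 through December 2048 contribute their day counts.
Then 1 day into January 2049.
Total: 7 + 30 + 31 + 31 + 30 + 31 + 30 + 31 + 31 + 29 + 31 + 30 + 31 + 30 + 31 + 31 + 30 + 31 + 30 + 31 + 1 = 588.

588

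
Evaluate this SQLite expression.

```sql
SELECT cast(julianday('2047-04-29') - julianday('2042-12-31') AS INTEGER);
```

0 days remain in December 2042 after the 31st (31 − 31).
Full months from January 2043 through March 2047 contribute their day counts.
Then 29 days into April 2047.
Total: 0 + 31 + 28 + 31 + 30 + 31 + 30 + 31 + 31 + 30 + 31 + 30 + 31 + 31 + 29 + 31 + 30 + 31 + 30 + 31 + 31 + 30 + 31 + 30 + 31 + 31 + 28 + 31 + 30 + 31 + 30 + 31 + 31 + 30 + 31 + 30 + 31 + 31 + 28 + 31 + 30 + 31 + 30 + 31 + 31 + 30 + 31 + 30 + 31 + 31 + 28 + 31 + 29 = 1580.

1580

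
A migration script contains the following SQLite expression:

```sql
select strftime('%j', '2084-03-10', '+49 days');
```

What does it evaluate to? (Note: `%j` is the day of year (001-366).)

119

First apply '+49 days': 2084-03-10 → 2084-04-28.
Day-of-year for 2084-04-28: days since 2084-01-01 inclusive = 119, zero-padded to 119.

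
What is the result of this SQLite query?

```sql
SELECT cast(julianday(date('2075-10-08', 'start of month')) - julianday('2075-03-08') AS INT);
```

207

`start of month` rewinds 2075-10-08 to 2075-10-01.
23 days remain in March 2075 after the 8th (31 − 8).
Full months from April 2075 through September 2075 contribute their day counts.
Then 1 day into October 2075.
Total: 23 + 30 + 31 + 30 + 31 + 31 + 30 + 1 = 207.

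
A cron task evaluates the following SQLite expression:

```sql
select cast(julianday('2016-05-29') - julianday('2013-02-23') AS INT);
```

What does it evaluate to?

1191

5 days remain in February 2013 after the 23rd (28 − 23).
Full months from March 2013 through April 2016 contribute their day counts.
Then 29 days into May 2016.
Total: 5 + 31 + 30 + 31 + 30 + 31 + 31 + 30 + 31 + 30 + 31 + 31 + 28 + 31 + 30 + 31 + 30 + 31 + 31 + 30 + 31 + 30 + 31 + 31 + 28 + 31 + 30 + 31 + 30 + 31 + 31 + 30 + 31 + 30 + 31 + 31 + 29 + 31 + 30 + 29 = 1191.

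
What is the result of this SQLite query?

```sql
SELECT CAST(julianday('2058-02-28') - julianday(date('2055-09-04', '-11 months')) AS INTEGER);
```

1243

Adding -11 months to 2055-09-04 gives 2054-10-04.
27 days remain in October 2054 after the 4th (31 − 4).
Full months from November 2054 through January 2058 contribute their day counts.
Then 28 days into February 2058.
Total: 27 + 30 + 31 + 31 + 28 + 31 + 30 + 31 + 30 + 31 + 31 + 30 + 31 + 30 + 31 + 31 + 29 + 31 + 30 + 31 + 30 + 31 + 31 + 30 + 31 + 30 + 31 + 31 + 28 + 31 + 30 + 31 + 30 + 31 + 31 + 30 + 31 + 30 + 31 + 31 + 28 = 1243.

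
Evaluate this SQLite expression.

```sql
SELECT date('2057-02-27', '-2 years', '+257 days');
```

Adding -2 years to 2057-02-27 gives 2055-02-27.
Applying '+257 days' to 2055-02-27: counting 257 days forward gives 2055-11-11.

2055-11-11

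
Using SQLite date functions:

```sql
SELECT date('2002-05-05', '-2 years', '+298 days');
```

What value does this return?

Adding -2 years to 2002-05-05 gives 2000-05-05.
Applying '+298 days' to 2000-05-05: counting 298 days forward gives 2001-02-27.

2001-02-27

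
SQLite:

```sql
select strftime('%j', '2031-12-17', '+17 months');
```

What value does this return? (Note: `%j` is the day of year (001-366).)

137

First apply '+17 months': 2031-12-17 → 2033-05-17.
Day-of-year for 2033-05-17: days since 2033-01-01 inclusive = 137, zero-padded to 137.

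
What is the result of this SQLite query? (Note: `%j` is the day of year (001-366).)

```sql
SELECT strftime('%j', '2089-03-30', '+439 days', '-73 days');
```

First apply '+439 days', '-73 days': 2089-03-30 → 2090-03-31.
Day-of-year for 2090-03-31: days since 2090-01-01 inclusive = 90, zero-padded to 090.

090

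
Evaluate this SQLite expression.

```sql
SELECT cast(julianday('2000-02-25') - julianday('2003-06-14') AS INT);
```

-1205

4 days remain in February 2000 after the 25th (29 − 25).
Full months from March 2000 through May 2003 contribute their day counts.
Then 14 days into June 2003.
Total: 4 + 31 + 30 + 31 + 30 + 31 + 31 + 30 + 31 + 30 + 31 + 31 + 28 + 31 + 30 + 31 + 30 + 31 + 31 + 30 + 31 + 30 + 31 + 31 + 28 + 31 + 30 + 31 + 30 + 31 + 31 + 30 + 31 + 30 + 31 + 31 + 28 + 31 + 30 + 31 + 14 = 1205.
The subtraction is earlier − later, so the result is −1205 → -1205.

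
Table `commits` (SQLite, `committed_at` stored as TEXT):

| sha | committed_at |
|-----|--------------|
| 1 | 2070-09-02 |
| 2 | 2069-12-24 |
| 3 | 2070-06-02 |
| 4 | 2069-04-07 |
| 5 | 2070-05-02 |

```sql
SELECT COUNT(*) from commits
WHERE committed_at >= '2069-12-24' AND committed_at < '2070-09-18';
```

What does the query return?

Rows in [2069-12-24, 2070-09-18): 2070-09-02, 2069-12-24, 2070-06-02, 2070-05-02 → 4 rows.

4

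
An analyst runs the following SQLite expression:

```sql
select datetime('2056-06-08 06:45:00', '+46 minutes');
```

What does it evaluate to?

2056-06-08 07:31:00

+46 minutes from 2056-06-08 06:45:00 is 2056-06-08 07:31:00.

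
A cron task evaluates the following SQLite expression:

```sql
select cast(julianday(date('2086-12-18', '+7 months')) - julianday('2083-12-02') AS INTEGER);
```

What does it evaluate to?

1324

Adding +7 months to 2086-12-18 gives 2087-07-18.
29 days remain in December 2083 after the 2nd (31 − 2).
Full months from January 2084 through June 2087 contribute their day counts.
Then 18 days into July 2087.
Total: 29 + 31 + 29 + 31 + 30 + 31 + 30 + 31 + 31 + 30 + 31 + 30 + 31 + 31 + 28 + 31 + 30 + 31 + 30 + 31 + 31 + 30 + 31 + 30 + 31 + 31 + 28 + 31 + 30 + 31 + 30 + 31 + 31 + 30 + 31 + 30 + 31 + 31 + 28 + 31 + 30 + 31 + 30 + 18 = 1324.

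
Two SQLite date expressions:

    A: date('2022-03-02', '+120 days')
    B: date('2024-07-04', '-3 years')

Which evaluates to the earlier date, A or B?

A = 2022-06-30.
B = 2021-07-04.
B is earlier.

B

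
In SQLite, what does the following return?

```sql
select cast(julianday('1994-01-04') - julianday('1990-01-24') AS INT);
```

1441

7 days remain in January 1990 after the 24th (31 − 24).
Full months from February 1990 through December 1993 contribute their day counts.
Then 4 days into January 1994.
Total: 7 + 28 + 31 + 30 + 31 + 30 + 31 + 31 + 30 + 31 + 30 + 31 + 31 + 28 + 31 + 30 + 31 + 30 + 31 + 31 + 30 + 31 + 30 + 31 + 31 + 29 + 31 + 30 + 31 + 30 + 31 + 31 + 30 + 31 + 30 + 31 + 31 + 28 + 31 + 30 + 31 + 30 + 31 + 31 + 30 + 31 + 30 + 31 + 4 = 1441.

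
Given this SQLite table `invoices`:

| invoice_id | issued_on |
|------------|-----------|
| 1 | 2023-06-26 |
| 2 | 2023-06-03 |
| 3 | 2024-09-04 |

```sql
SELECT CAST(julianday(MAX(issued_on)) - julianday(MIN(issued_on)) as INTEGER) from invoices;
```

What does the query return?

459

MIN = 2023-06-03, MAX = 2024-09-04.
27 days remain in June 2023 after the 3rd (30 − 3).
Full months from July 2023 through August 2024 contribute their day counts.
Then 4 days into September 2024.
Total: 27 + 31 + 31 + 30 + 31 + 30 + 31 + 31 + 29 + 31 + 30 + 31 + 30 + 31 + 31 + 4 = 459.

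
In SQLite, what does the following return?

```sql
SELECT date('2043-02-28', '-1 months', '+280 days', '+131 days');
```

Adding -1 month to 2043-02-28 gives 2043-01-28.
Applying '+280 days' to 2043-01-28: counting 280 days forward gives 2043-11-04.
Applying '+131 days' to 2043-11-04: counting 131 days forward gives 2044-03-14.

2044-03-14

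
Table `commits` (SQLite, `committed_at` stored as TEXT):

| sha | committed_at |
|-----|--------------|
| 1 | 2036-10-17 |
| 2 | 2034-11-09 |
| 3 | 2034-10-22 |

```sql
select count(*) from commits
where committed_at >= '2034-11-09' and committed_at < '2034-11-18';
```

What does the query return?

Rows in [2034-11-09, 2034-11-18): 2034-11-09 → 1 row.

1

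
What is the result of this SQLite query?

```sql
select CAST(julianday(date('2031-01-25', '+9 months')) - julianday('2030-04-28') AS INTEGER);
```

Adding +9 months to 2031-01-25 gives 2031-10-25.
2 days remain in April 2030 after the 28th (30 − 28).
Full months from May 2030 through September 2031 contribute their day counts.
Then 25 days into October 2031.
Total: 2 + 31 + 30 + 31 + 31 + 30 + 31 + 30 + 31 + 31 + 28 + 31 + 30 + 31 + 30 + 31 + 31 + 30 + 25 = 545.

545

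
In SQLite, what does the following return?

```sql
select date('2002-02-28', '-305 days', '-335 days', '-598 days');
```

Applying '-305 days' to 2002-02-28: counting 305 days back gives 2001-04-29.
Applying '-335 days' to 2001-04-29: counting 335 days back gives 2000-05-29.
Applying '-598 days' to 2000-05-29: counting 598 days back gives 1998-10-09.

1998-10-09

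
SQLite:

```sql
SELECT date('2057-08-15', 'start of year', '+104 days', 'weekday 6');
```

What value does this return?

`start of year` rewinds 2057-08-15 to 2057-01-01.
Applying '+104 days' to 2057-01-01: counting 104 days forward gives 2057-04-15.
`weekday 6` advances to the next Saturday; 2057-04-15 is a Sunday, so it moves forward to 2057-04-21.

2057-04-21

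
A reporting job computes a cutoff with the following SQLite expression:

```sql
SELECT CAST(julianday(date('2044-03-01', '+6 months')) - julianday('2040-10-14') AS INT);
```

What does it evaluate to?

1418

Adding +6 months to 2044-03-01 gives 2044-09-01.
17 days remain in October 2040 after the 14th (31 − 14).
Full months from November 2040 through August 2044 contribute their day counts.
Then 1 day into September 2044.
Total: 17 + 30 + 31 + 31 + 28 + 31 + 30 + 31 + 30 + 31 + 31 + 30 + 31 + 30 + 31 + 31 + 28 + 31 + 30 + 31 + 30 + 31 + 31 + 30 + 31 + 30 + 31 + 31 + 28 + 31 + 30 + 31 + 30 + 31 + 31 + 30 + 31 + 30 + 31 + 31 + 29 + 31 + 30 + 31 + 30 + 31 + 31 + 1 = 1418.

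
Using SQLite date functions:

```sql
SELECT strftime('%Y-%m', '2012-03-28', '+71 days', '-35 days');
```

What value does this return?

2012-05

First apply '+71 days', '-35 days': 2012-03-28 → 2012-05-03.
`%Y-%m` extracts the year-month: 2012-05.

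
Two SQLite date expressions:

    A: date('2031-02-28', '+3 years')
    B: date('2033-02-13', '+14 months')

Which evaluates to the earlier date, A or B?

A

A = 2034-02-28.
B = 2034-04-13.
A is earlier.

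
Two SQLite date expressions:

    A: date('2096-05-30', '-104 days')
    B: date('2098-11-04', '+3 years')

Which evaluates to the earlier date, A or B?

A

A = 2096-02-16.
B = 2101-11-04.
A is earlier.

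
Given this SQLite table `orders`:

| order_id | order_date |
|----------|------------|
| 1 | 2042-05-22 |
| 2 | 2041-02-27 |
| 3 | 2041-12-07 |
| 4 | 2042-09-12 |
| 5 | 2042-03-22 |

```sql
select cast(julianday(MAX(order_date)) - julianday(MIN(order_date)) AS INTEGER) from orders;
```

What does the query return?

MIN = 2041-02-27, MAX = 2042-09-12.
1 day remains in February 2041 after the 27th (28 − 27).
Full months from March 2041 through August 2042 contribute their day counts.
Then 12 days into September 2042.
Total: 1 + 31 + 30 + 31 + 30 + 31 + 31 + 30 + 31 + 30 + 31 + 31 + 28 + 31 + 30 + 31 + 30 + 31 + 31 + 12 = 562.

562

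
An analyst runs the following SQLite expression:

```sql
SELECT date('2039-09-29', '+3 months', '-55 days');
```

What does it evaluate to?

Adding +3 months to 2039-09-29 gives 2039-12-29.
Applying '-55 days' to 2039-12-29: counting 55 days back gives 2039-11-04.

2039-11-04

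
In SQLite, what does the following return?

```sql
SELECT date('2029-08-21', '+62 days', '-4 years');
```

Applying '+62 days' to 2029-08-21: counting 62 days forward gives 2029-10-22.
Adding -4 years to 2029-10-22 gives 2025-10-22.

2025-10-22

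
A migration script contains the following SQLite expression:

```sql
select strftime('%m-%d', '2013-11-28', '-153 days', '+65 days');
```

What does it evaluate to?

09-01

First apply '-153 days', '+65 days': 2013-11-28 → 2013-09-01.
`%m-%d` extracts the month-day: 09-01.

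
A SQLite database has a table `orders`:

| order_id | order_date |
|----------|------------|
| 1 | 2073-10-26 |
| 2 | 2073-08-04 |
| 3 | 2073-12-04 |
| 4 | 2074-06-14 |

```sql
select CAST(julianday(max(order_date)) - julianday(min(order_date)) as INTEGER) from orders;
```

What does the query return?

MIN = 2073-08-04, MAX = 2074-06-14.
27 days remain in August 2073 after the 4th (31 − 4).
Full months from September 2073 through May 2074 contribute their day counts.
Then 14 days into June 2074.
Total: 27 + 30 + 31 + 30 + 31 + 31 + 28 + 31 + 30 + 31 + 14 = 314.

314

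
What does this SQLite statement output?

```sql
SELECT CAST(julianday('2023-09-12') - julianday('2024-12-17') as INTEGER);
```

-462

18 days remain in September 2023 after the 12th (30 − 12).
Full months from October 2023 through November 2024 contribute their day counts.
Then 17 days into December 2024.
Total: 18 + 31 + 30 + 31 + 31 + 29 + 31 + 30 + 31 + 30 + 31 + 31 + 30 + 31 + 30 + 17 = 462.
The subtraction is earlier − later, so the result is −462 → -462.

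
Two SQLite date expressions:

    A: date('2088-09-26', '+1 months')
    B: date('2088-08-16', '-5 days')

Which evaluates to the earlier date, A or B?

A = 2088-10-26.
B = 2088-08-11.
B is earlier.

B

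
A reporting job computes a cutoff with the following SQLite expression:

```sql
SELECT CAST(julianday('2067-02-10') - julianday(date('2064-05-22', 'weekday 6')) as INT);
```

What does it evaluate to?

992

`weekday 6` advances to the next Saturday; 2064-05-22 is a Thursday, so it moves forward to 2064-05-24.
7 days remain in May 2064 after the 24th (31 − 24).
Full months from June 2064 through January 2067 contribute their day counts.
Then 10 days into February 2067.
Total: 7 + 30 + 31 + 31 + 30 + 31 + 30 + 31 + 31 + 28 + 31 + 30 + 31 + 30 + 31 + 31 + 30 + 31 + 30 + 31 + 31 + 28 + 31 + 30 + 31 + 30 + 31 + 31 + 30 + 31 + 30 + 31 + 31 + 10 = 992.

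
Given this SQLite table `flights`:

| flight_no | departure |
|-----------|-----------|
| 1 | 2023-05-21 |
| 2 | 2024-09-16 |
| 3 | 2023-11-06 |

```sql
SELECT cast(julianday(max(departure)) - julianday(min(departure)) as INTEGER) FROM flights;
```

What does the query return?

484

MIN = 2023-05-21, MAX = 2024-09-16.
10 days remain in May 2023 after the 21st (31 − 21).
Full months from June 2023 through August 2024 contribute their day counts.
Then 16 days into September 2024.
Total: 10 + 30 + 31 + 31 + 30 + 31 + 30 + 31 + 31 + 29 + 31 + 30 + 31 + 30 + 31 + 31 + 16 = 484.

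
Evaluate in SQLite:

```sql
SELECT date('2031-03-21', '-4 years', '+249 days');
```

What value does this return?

Adding -4 years to 2031-03-21 gives 2027-03-21.
Applying '+249 days' to 2027-03-21: counting 249 days forward gives 2027-11-25.

2027-11-25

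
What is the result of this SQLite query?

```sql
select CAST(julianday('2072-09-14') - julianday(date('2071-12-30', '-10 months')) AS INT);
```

Adding -10 months to 2071-12-30 targets 2071-02-30. February 2071 has only 28 days, so SQLite normalizes the 2-day overflow forward to 2071-03-02.
29 days remain in March 2071 after the 2nd (31 − 2).
Full months from April 2071 through August 2072 contribute their day counts.
Then 14 days into September 2072.
Total: 29 + 30 + 31 + 30 + 31 + 31 + 30 + 31 + 30 + 31 + 31 + 29 + 31 + 30 + 31 + 30 + 31 + 31 + 14 = 562.

562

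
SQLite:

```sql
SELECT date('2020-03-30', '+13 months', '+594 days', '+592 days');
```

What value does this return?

2024-07-29

Adding +13 months to 2020-03-30 gives 2021-04-30.
Applying '+594 days' to 2021-04-30: counting 594 days forward gives 2022-12-15.
Applying '+592 days' to 2022-12-15: counting 592 days forward gives 2024-07-29.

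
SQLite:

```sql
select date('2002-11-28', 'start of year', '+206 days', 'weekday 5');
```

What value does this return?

2002-07-26

`start of year` rewinds 2002-11-28 to 2002-01-01.
Applying '+206 days' to 2002-01-01: counting 206 days forward gives 2002-07-26.
`weekday 5` advances to the next Friday; 2002-07-26 is already a Friday, so it stays at 2002-07-26.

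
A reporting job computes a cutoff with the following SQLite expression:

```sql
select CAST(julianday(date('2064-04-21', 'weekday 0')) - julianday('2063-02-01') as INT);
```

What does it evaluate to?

`weekday 0` advances to the next Sunday; 2064-04-21 is a Monday, so it moves forward to 2064-04-27.
27 days remain in February 2063 after the 1st (28 − 1).
Full months from March 2063 through March 2064 contribute their day counts.
Then 27 days into April 2064.
Total: 27 + 31 + 30 + 31 + 30 + 31 + 31 + 30 + 31 + 30 + 31 + 31 + 29 + 31 + 27 = 451.

451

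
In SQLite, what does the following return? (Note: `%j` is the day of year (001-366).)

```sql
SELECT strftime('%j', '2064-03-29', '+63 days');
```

152

First apply '+63 days': 2064-03-29 → 2064-05-31.
Day-of-year for 2064-05-31: days since 2064-01-01 inclusive = 152, zero-padded to 152.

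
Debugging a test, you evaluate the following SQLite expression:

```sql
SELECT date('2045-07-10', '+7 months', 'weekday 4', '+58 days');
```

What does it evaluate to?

2046-04-14

Adding +7 months to 2045-07-10 gives 2046-02-10.
`weekday 4` advances to the next Thursday; 2046-02-10 is a Saturday, so it moves forward to 2046-02-15.
Applying '+58 days' to 2046-02-15: counting 58 days forward gives 2046-04-14.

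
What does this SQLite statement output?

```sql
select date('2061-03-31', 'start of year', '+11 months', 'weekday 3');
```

`start of year` rewinds 2061-03-31 to 2061-01-01.
Adding +11 months to 2061-01-01 gives 2061-12-01.
`weekday 3` advances to the next Wednesday; 2061-12-01 is a Thursday, so it moves forward to 2061-12-07.

2061-12-07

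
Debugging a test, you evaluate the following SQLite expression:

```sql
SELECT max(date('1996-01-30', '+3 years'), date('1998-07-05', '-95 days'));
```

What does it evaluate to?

date('1996-01-30', '+3 years') → 1999-01-30.
date('1998-07-05', '-95 days') → 1998-04-01.
Later of the two is 1999-01-30.

1999-01-30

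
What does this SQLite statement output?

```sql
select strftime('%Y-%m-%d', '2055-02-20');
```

`%Y-%m-%d` extracts the ISO date: 2055-02-20.

2055-02-20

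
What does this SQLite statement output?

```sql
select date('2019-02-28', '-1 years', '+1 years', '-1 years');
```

2018-02-28

Adding -1 year to 2019-02-28 gives 2018-02-28.
Adding +1 year to 2018-02-28 gives 2019-02-28.
Adding -1 year to 2019-02-28 gives 2018-02-28.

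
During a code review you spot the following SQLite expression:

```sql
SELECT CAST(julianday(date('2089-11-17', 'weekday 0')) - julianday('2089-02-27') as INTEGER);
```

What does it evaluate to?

266

`weekday 0` advances to the next Sunday; 2089-11-17 is a Thursday, so it moves forward to 2089-11-20.
1 day remains in February 2089 after the 27th (28 − 27).
Full months from March 2089 through October 2089 contribute their day counts.
Then 20 days into November 2089.
Total: 1 + 31 + 30 + 31 + 30 + 31 + 31 + 30 + 31 + 20 = 266.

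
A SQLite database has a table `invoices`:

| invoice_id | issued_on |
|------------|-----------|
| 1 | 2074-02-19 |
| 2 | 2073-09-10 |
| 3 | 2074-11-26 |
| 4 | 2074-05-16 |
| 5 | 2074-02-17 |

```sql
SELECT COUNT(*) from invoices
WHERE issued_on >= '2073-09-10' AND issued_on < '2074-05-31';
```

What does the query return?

4

Rows in [2073-09-10, 2074-05-31): 2074-02-19, 2073-09-10, 2074-05-16, 2074-02-17 → 4 rows.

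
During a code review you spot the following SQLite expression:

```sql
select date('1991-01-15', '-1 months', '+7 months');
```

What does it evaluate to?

1991-07-15

Adding -1 month to 1991-01-15 gives 1990-12-15.
Adding +7 months to 1990-12-15 gives 1991-07-15.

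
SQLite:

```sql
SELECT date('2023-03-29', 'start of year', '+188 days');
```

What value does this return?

`start of year` rewinds 2023-03-29 to 2023-01-01.
Applying '+188 days' to 2023-01-01: counting 188 days forward gives 2023-07-08.

2023-07-08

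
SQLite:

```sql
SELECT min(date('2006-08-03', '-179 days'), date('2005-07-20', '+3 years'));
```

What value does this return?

date('2006-08-03', '-179 days') → 2006-02-05.
date('2005-07-20', '+3 years') → 2008-07-20.
Earlier of the two is 2006-02-05.

2006-02-05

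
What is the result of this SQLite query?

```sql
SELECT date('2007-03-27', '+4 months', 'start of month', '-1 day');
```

Adding +4 months to 2007-03-27 gives 2007-07-27.
`start of month` rewinds 2007-07-27 to 2007-07-01.
Going back 1 day from 2007-07-01 reaches 2007-06-30 (last day of June, 30 days).

2007-06-30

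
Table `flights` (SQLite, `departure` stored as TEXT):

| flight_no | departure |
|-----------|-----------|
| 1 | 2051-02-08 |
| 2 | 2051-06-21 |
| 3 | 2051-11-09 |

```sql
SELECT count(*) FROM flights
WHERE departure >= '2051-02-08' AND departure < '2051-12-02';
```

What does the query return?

3

Rows in [2051-02-08, 2051-12-02): 2051-02-08, 2051-06-21, 2051-11-09 → 3 rows.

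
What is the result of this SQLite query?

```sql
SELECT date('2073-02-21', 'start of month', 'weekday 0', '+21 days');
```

`start of month` rewinds 2073-02-21 to 2073-02-01.
`weekday 0` advances to the next Sunday; 2073-02-01 is a Wednesday, so it moves forward to 2073-02-05.
Advancing 21 more days within February lands on 2073-02-26.

2073-02-26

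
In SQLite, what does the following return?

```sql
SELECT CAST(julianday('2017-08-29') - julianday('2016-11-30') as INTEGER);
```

272

0 days remain in November 2016 after the 30th (30 − 30).
Full months from December 2016 through July 2017 contribute their day counts.
Then 29 days into August 2017.
Total: 0 + 31 + 31 + 28 + 31 + 30 + 31 + 30 + 31 + 29 = 272.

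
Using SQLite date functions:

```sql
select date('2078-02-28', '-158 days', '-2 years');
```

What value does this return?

Applying '-158 days' to 2078-02-28: counting 158 days back gives 2077-09-23.
Adding -2 years to 2077-09-23 gives 2075-09-23.

2075-09-23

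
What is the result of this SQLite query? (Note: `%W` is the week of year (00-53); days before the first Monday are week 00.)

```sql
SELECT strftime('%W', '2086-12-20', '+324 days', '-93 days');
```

31

First apply '+324 days', '-93 days': 2086-12-20 → 2087-08-08.
2087-08-08 is a Friday. SQLite's %W counts Mondays since the year started; the result is 31.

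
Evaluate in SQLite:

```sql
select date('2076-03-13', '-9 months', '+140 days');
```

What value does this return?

Adding -9 months to 2076-03-13 gives 2075-06-13.
Applying '+140 days' to 2075-06-13: counting 140 days forward gives 2075-10-31.

2075-10-31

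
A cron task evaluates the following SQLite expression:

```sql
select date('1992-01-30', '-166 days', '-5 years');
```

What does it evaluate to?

Applying '-166 days' to 1992-01-30: counting 166 days back gives 1991-08-17.
Adding -5 years to 1991-08-17 gives 1986-08-17.

1986-08-17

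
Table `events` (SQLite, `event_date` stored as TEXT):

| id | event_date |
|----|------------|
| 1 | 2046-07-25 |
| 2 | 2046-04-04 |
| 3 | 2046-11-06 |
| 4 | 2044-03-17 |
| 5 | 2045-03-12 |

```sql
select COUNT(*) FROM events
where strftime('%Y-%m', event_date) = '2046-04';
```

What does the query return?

1

Rows with year-month 2046-04: 2046-04-04 → 1.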